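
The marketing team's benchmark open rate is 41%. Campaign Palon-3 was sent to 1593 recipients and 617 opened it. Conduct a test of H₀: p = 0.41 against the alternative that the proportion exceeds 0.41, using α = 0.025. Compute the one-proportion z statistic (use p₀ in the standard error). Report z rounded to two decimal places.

p̂ = 617/1593 = 0.38732.
Standard error under H₀: √(0.41×0.59/1593) = 0.01232.
z = (0.38732 − 0.41)/0.01232 = -0.02268/0.01232 = -1.84.
p-value = P(Z > -1.841) ≈ 0.9672; since p > α = 0.025, fail to reject H₀.

z = -1.84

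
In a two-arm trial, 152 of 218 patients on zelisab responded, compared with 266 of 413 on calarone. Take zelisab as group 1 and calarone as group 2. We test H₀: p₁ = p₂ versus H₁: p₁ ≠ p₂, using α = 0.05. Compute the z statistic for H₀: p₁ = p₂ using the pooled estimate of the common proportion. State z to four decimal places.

p̂₁ = 152/218 = 0.697248, p̂₂ = 266/413 = 0.644068.
Pooled p̂ = (152+266)/(218+413) = 418/631 = 0.662441.
SE = √(p̂(1−p̂)(1/n₁+1/n₂)) = √(0.662441·0.337559·0.00700846) = √(0.00156718) = 0.039588.
z = (0.697248 − 0.644068)/0.039588 = 0.053180/0.039588 = 1.3433.
Two-sided p-value ≈ 2·Φ(−1.343) = 0.1792, so at α = 0.05 we fail to reject H₀.

z = 1.3433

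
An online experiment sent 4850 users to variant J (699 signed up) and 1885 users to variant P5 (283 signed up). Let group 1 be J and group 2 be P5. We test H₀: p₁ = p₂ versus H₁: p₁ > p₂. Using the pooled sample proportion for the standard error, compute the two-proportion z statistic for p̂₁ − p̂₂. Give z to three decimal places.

z = -0.627

p̂₁ = 699/4850 = 0.14412, p̂₂ = 283/1885 = 0.15013.
Pooled p̂ = (699+283)/(4850+1885) = 982/6735 = 0.14581.
SE = √(0.124546 × 0.00073669) = 0.00958.
z = (0.14412 − 0.15013)/0.00958 = -0.00601/0.00958 = -0.627.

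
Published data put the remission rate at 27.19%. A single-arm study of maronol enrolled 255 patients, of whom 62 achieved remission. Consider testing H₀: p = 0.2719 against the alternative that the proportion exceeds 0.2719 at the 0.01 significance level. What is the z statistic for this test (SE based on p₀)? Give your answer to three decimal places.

z = -1.032

p̂ = 62/255 ≈ 0.24314.
SE = √(p₀(1−p₀)/n) = √(0.19797/255) = 0.02786.
z = (0.24314 − 0.2719)/0.02786 = -0.02876/0.02786 = -1.032.
p-value = P(Z > -1.032) ≈ 0.8490; since p > α = 0.01, fail to reject H₀.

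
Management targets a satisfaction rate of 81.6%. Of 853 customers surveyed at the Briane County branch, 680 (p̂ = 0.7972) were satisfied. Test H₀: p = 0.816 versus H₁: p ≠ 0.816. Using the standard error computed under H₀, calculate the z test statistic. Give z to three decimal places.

z = -1.418

p̂ = 680/853 = 0.797186.
Under H₀, SE = √(0.816·0.184/853) = √(0.000176019) = 0.013267.
z = (0.797186 − 0.816)/0.013267 = -0.018814/0.013267 = -1.418.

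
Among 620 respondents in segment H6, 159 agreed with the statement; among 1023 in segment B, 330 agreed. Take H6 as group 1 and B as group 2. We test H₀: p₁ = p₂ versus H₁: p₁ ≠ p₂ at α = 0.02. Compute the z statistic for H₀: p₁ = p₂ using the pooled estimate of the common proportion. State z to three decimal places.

p̂₁ = 159/620 ≈ 0.25645, p̂₂ = 330/1023 ≈ 0.32258.
Pooled p̂ = (159+330)/(620+1023) = 489/1643 = 0.29763.
SE = √(0.209045 × 0.00259042) = 0.02327.
z = (0.25645 − 0.32258)/0.02327 = -0.06613/0.02327 = -2.842.
Two-sided p-value ≈ 2·Φ(−2.842) = 0.0045, so at α = 0.02 we reject H₀.

z = -2.842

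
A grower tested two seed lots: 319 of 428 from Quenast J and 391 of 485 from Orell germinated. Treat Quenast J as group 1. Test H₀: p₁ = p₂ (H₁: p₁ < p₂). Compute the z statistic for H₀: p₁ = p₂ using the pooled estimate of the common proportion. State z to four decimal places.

z = -2.2068

p̂₁ = 319/428 = 0.7453271, p̂₂ = 391/485 = 0.8061856.
Pooled p̂ = (319+391)/(428+485) = 710/913 = 0.7776561.
SE = √(0.172907 × 0.0043983) = 0.0275771.
z = (0.7453271 − 0.8061856)/0.0275771 = -0.0608585/0.0275771 = -2.2068.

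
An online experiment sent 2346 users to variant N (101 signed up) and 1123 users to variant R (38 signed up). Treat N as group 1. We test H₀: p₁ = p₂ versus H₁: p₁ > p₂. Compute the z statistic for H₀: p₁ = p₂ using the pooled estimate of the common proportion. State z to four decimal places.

z = 1.2947

p̂₁ = 101/2346 ≈ 0.0430520, p̂₂ = 38/1123 ≈ 0.0338379.
Pooled p̂ = (101+38)/(2346+1123) = 139/3469 = 0.0400692.
SE = √(p̂(1−p̂)(1/n₁+1/n₂)) = √(0.0400692·0.9599308·0.00131673) = √(5.06462e-05) = 0.0071166.
z = (0.0430520 − 0.0338379)/0.0071166 = 0.0092141/0.0071166 = 1.2947.
p-value = P(Z > 1.295) ≈ 0.0977.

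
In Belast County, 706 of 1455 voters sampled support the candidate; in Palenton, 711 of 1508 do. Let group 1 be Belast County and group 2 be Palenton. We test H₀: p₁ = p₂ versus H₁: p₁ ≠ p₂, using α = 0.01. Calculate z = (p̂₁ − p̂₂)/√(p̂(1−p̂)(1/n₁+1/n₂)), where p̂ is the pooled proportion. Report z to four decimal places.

z = 0.7484

p̂₁ = 706/1455 = 0.485223, p̂₂ = 711/1508 = 0.471485.
Pooled p̂ = (706+711)/(1455+1508) = 1417/2963 = 0.478232.
SE = √(p̂(1−p̂)(1/n₁+1/n₂)) = √(0.478232·0.521768·0.00135042) = √(0.000336964) = 0.018357.
z = (0.485223 − 0.471485)/0.018357 = 0.013738/0.018357 = 0.7484.
Two-sided p-value ≈ 2·Φ(−0.748) = 0.4542. With α = 0.01, fail to reject H₀.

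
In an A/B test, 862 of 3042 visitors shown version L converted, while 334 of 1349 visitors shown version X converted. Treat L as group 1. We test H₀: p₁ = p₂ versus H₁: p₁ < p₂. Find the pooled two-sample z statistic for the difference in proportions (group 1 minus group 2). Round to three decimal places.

p̂₁ = 862/3042 ≈ 0.28337, p̂₂ = 334/1349 ≈ 0.24759.
Pooled p̂ = (862+334)/(3042+1349) = 1196/4391 = 0.27238.
SE = √(p̂(1−p̂)(1/n₁+1/n₂)) = √(0.27238·0.72762·0.00107002) = √(0.000212064) = 0.01456.
z = (0.28337 − 0.24759)/0.01456 = 0.03578/0.01456 = 2.457.

z = 2.457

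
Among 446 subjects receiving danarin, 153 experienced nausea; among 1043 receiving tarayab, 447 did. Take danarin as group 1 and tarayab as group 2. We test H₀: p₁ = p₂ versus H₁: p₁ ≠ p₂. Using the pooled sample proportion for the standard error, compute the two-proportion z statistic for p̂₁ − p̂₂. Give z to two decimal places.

p̂₁ = 153/446 = 0.3430, p̂₂ = 447/1043 = 0.4286.
Pooled p̂ = (153+447)/(446+1043) = 600/1489 = 0.4030.
SE = √(p̂(1−p̂)(1/n₁+1/n₂)) = √(0.4030·0.5970·0.00320093) = √(0.000770086) = 0.0278.
z = (0.3430 − 0.4286)/0.0278 = -0.0856/0.0278 = -3.08.

z = -3.08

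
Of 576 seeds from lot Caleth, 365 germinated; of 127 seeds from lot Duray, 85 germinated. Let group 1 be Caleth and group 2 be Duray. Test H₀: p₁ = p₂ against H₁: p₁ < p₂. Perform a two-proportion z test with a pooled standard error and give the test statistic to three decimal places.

z = -0.757

p̂₁ = 365/576 ≈ 0.63368, p̂₂ = 85/127 ≈ 0.66929.
Pooled p̂ = (365+85)/(576+127) = 450/703 = 0.64011.
SE = √(p̂(1−p̂)(1/n₁+1/n₂)) = √(0.64011·0.35989·0.00961013) = √(0.00221387) = 0.04705.
z = (0.63368 − 0.66929)/0.04705 = -0.03561/0.04705 = -0.757.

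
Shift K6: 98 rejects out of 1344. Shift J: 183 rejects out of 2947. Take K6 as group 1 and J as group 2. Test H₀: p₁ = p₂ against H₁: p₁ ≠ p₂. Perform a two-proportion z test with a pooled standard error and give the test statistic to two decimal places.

z = 1.33

p̂₁ = 98/1344 = 0.0729, p̂₂ = 183/2947 = 0.0621.
Pooled p̂ = (98+183)/(1344+2947) = 281/4291 = 0.0655.
SE = √(p̂(1−p̂)(1/n₁+1/n₂)) = √(0.0655·0.9345·0.00108338) = √(6.62999e-05) = 0.0081.
z = (0.0729 − 0.0621)/0.0081 = 0.0108/0.0081 = 1.33.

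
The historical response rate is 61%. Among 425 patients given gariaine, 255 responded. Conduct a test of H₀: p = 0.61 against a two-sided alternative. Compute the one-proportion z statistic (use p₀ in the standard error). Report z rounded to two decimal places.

p̂ = 255/425 ≈ 0.6000.
Standard error under H₀: √(0.61×0.39/425) = 0.0237.
z = (0.6000 − 0.61)/0.0237 = -0.0100/0.0237 = -0.42.

z = -0.42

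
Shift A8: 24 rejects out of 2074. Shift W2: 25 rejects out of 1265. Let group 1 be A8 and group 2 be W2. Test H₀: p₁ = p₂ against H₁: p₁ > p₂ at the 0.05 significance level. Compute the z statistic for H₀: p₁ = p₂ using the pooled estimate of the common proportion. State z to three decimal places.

p̂₁ = 24/2074 = 0.01157, p̂₂ = 25/1265 = 0.01976.
Pooled p̂ = (24+25)/(2074+1265) = 49/3339 = 0.01468.
SE = √(p̂(1−p̂)(1/n₁+1/n₂)) = √(0.01468·0.98532·0.00127267) = √(1.84025e-05) = 0.00429.
z = (0.01157 − 0.01976)/0.00429 = -0.00819/0.00429 = -1.909.
p-value = P(Z > -1.909) ≈ 0.9719; since p > α = 0.05, fail to reject H₀.

z = -1.909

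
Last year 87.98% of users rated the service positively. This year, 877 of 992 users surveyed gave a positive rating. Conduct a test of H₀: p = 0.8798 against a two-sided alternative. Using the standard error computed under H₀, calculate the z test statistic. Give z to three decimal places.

z = 0.414

p̂ = 877/992 = 0.88407.
Standard error under H₀: √(0.8798×0.1202/992) = 0.01032.
z = (0.88407 − 0.8798)/0.01032 = 0.00427/0.01032 = 0.414.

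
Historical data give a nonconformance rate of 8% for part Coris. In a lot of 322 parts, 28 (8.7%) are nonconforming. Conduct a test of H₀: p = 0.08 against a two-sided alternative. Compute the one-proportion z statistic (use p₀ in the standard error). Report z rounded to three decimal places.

z = 0.460

p̂ = 28/322 = 0.08696.
Under H₀, SE = √(0.08·0.92/322) = √(0.000228571) = 0.01512.
z = (0.08696 − 0.08)/0.01512 = 0.00696/0.01512 = 0.460.
Two-sided p-value ≈ 2·Φ(−0.460) = 0.6454.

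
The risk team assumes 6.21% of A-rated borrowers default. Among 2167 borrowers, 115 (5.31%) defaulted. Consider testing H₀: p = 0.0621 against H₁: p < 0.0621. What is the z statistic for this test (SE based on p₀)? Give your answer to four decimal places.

z = -1.7420

p̂ = 115/2167 = 0.0530688.
Standard error under H₀: √(0.0621×0.9379/2167) = 0.0051844.
z = (0.0530688 − 0.0621)/0.0051844 = -0.0090312/0.0051844 = -1.7420.
p-value = P(Z < -1.742) ≈ 0.0408.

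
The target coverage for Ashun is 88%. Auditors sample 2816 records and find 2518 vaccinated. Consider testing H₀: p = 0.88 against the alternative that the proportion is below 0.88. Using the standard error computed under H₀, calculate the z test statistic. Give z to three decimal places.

z = 2.315

p̂ = 2518/2816 = 0.894176.
SE = √(p₀(1−p₀)/n) = √(0.1056/2816) = 0.006124.
z = (0.894176 − 0.88)/0.006124 = 0.014176/0.006124 = 2.315.
p-value = P(Z < 2.315) ≈ 0.9897.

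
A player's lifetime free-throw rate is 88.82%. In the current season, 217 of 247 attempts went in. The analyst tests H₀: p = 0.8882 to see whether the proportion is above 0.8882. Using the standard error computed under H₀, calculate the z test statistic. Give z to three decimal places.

z = -0.482

p̂ = 217/247 ≈ 0.87854.
Standard error under H₀: √(0.8882×0.1118/247) = 0.02005.
z = (0.87854 − 0.8882)/0.02005 = -0.00966/0.02005 = -0.482.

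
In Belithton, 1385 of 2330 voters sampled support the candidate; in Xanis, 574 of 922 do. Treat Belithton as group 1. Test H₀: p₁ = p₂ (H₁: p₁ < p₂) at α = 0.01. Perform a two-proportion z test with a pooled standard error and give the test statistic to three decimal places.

p̂₁ = 1385/2330 ≈ 0.59442, p̂₂ = 574/922 ≈ 0.62256.
Pooled p̂ = (1385+574)/(2330+922) = 1959/3252 = 0.60240.
SE = √(p̂(1−p̂)(1/n₁+1/n₂)) = √(0.60240·0.39760·0.00151378) = √(0.000362573) = 0.01904.
z = (0.59442 − 0.62256)/0.01904 = -0.02814/0.01904 = -1.478.
p-value = P(Z < -1.478) ≈ 0.0697; since p > α = 0.01, fail to reject H₀.

z = -1.478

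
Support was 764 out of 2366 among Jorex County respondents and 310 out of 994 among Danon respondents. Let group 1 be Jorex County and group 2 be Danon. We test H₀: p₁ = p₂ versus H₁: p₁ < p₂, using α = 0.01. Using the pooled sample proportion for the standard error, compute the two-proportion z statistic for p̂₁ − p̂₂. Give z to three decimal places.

z = 0.626

p̂₁ = 764/2366 = 0.32291, p̂₂ = 310/994 = 0.31187.
Pooled p̂ = (764+310)/(2366+994) = 1074/3360 = 0.31964.
SE = √(0.217471 × 0.00142869) = 0.01763.
z = (0.32291 − 0.31187)/0.01763 = 0.01104/0.01763 = 0.626.
p-value = P(Z < 0.626) ≈ 0.7344. With α = 0.01, fail to reject H₀.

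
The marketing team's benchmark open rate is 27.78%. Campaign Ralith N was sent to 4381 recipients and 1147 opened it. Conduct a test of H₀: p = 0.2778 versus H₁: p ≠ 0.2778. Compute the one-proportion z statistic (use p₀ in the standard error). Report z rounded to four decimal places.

p̂ = 1147/4381 = 0.2618124.
SE = √(p₀(1−p₀)/n) = √(0.20063/4381) = 0.0067672.
z = (0.2618124 − 0.2778)/0.0067672 = -0.0159876/0.0067672 = -2.3625.
p-value = 2·P(Z > 2.363) ≈ 0.0182.

z = -2.3625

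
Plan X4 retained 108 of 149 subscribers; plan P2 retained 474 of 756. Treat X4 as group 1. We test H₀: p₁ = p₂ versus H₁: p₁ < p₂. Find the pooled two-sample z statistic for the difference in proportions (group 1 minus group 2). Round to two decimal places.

z = 2.28

p̂₁ = 108/149 ≈ 0.7248, p̂₂ = 474/756 ≈ 0.6270.
Pooled p̂ = (108+474)/(149+756) = 582/905 = 0.6431.
SE = √(p̂(1−p̂)(1/n₁+1/n₂)) = √(0.6431·0.3569·0.00803416) = √(0.00184403) = 0.0429.
z = (0.7248 − 0.6270)/0.0429 = 0.0978/0.0429 = 2.28.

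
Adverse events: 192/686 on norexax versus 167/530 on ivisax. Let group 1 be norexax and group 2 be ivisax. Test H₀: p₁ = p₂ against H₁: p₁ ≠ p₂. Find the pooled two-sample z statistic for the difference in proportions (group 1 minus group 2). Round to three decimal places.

p̂₁ = 192/686 = 0.27988, p̂₂ = 167/530 = 0.31509.
Pooled p̂ = (192+167)/(686+530) = 359/1216 = 0.29523.
SE = √(p̂(1−p̂)(1/n₁+1/n₂)) = √(0.29523·0.70477·0.00334452) = √(0.000695892) = 0.02638.
z = (0.27988 − 0.31509)/0.02638 = -0.03521/0.02638 = -1.335.
p-value = 2·P(Z > 1.335) ≈ 0.1820.

z = -1.335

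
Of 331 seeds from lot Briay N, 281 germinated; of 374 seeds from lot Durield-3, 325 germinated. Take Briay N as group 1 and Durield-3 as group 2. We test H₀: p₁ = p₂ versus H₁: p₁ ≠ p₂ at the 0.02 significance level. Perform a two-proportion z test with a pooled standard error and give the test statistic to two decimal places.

z = -0.76

p̂₁ = 281/331 ≈ 0.84894, p̂₂ = 325/374 ≈ 0.86898.
Pooled p̂ = (281+325)/(331+374) = 606/705 = 0.85957.
SE = √(0.120706 × 0.00569494) = 0.02622.
z = (0.84894 − 0.86898)/0.02622 = -0.02004/0.02622 = -0.76.
p-value = 2·P(Z > 0.764) ≈ 0.4446; since p > α = 0.02, fail to reject H₀.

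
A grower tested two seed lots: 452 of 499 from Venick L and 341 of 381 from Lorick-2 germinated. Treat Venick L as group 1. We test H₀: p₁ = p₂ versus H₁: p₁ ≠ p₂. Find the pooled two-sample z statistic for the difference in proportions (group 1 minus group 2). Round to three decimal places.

z = 0.532

p̂₁ = 452/499 = 0.90581, p̂₂ = 341/381 = 0.89501.
Pooled p̂ = (452+341)/(499+381) = 793/880 = 0.90114.
SE = √(0.0890896 × 0.00462868) = 0.02031.
z = (0.90581 − 0.89501)/0.02031 = 0.01080/0.02031 = 0.532.
p-value = 2·P(Z > 0.532) ≈ 0.5949.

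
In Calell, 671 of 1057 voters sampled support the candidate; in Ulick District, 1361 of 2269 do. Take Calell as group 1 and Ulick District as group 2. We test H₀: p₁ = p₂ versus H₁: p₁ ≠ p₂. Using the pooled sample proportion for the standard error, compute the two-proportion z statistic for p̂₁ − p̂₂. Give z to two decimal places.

z = 1.93

p̂₁ = 671/1057 ≈ 0.63482, p̂₂ = 1361/2269 ≈ 0.59982.
Pooled p̂ = (671+1361)/(1057+2269) = 2032/3326 = 0.61094.
SE = √(p̂(1−p̂)(1/n₁+1/n₂)) = √(0.61094·0.38906·0.0013868) = √(0.00032963) = 0.01816.
z = (0.63482 − 0.59982)/0.01816 = 0.03500/0.01816 = 1.93.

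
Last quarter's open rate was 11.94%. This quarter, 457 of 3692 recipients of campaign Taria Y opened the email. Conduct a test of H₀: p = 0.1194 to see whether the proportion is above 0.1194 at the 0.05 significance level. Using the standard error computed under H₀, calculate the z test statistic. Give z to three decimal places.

p̂ = 457/3692 ≈ 0.123781.
Under H₀, SE = √(0.1194·0.8806/3692) = √(2.84788e-05) = 0.005337.
z = (0.123781 − 0.1194)/0.005337 = 0.004381/0.005337 = 0.821.
p-value = P(Z > 0.821) ≈ 0.2058, so at α = 0.05 we fail to reject H₀.

z = 0.821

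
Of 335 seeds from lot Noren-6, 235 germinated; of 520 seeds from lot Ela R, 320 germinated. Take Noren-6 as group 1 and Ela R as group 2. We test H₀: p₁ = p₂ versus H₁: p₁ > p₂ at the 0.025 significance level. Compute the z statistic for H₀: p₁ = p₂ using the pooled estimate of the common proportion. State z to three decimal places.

z = 2.575

p̂₁ = 235/335 ≈ 0.701493, p̂₂ = 320/520 ≈ 0.615385.
Pooled p̂ = (235+320)/(335+520) = 555/855 = 0.649123.
SE = √(0.227762 × 0.00490815) = 0.033435.
z = (0.701493 − 0.615385)/0.033435 = 0.086108/0.033435 = 2.575.
p-value = P(Z > 2.575) ≈ 0.0050, so at α = 0.025 we reject H₀.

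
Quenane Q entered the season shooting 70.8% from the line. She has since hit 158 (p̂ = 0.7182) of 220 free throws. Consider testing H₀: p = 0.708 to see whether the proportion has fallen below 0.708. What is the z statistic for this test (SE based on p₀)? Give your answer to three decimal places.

z = 0.332

p̂ = 158/220 = 0.71818.
Under H₀, SE = √(0.708·0.292/220) = √(0.000939709) = 0.03065.
z = (0.71818 − 0.708)/0.03065 = 0.01018/0.03065 = 0.332.
p-value = P(Z < 0.332) ≈ 0.6301.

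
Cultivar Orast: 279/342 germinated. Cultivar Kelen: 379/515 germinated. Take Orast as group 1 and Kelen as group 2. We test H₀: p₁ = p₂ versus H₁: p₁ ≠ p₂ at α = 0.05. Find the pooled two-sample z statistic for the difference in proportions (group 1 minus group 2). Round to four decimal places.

p̂₁ = 279/342 = 0.815789, p̂₂ = 379/515 = 0.735922.
Pooled p̂ = (279+379)/(342+515) = 658/857 = 0.767795.
SE = √(p̂(1−p̂)(1/n₁+1/n₂)) = √(0.767795·0.232205·0.00486572) = √(0.000867491) = 0.029453.
z = (0.815789 − 0.735922)/0.029453 = 0.079867/0.029453 = 2.7117.
p-value = 2·P(Z > 2.712) ≈ 0.0067; since p < α = 0.05, reject H₀.

z = 2.7117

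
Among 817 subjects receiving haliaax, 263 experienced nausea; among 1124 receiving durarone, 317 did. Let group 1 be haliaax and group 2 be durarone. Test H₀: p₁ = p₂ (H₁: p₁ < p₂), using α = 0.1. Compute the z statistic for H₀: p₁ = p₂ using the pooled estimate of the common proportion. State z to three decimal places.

p̂₁ = 263/817 = 0.32191, p̂₂ = 317/1124 = 0.28203.
Pooled p̂ = (263+317)/(817+1124) = 580/1941 = 0.29882.
SE = √(p̂(1−p̂)(1/n₁+1/n₂)) = √(0.29882·0.70118·0.00211367) = √(0.000442866) = 0.02104.
z = (0.32191 − 0.28203)/0.02104 = 0.03988/0.02104 = 1.895.
p-value = P(Z < 1.895) ≈ 0.9710. With α = 0.1, fail to reject H₀.

z = 1.895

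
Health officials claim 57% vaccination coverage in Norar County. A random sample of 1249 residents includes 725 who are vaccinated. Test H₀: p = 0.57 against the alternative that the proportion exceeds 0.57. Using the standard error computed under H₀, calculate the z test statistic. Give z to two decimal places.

z = 0.75

p̂ = 725/1249 = 0.5805.
SE = √(p₀(1−p₀)/n) = √(0.2451/1249) = 0.0140.
z = (0.5805 − 0.57)/0.0140 = 0.0105/0.0140 = 0.75.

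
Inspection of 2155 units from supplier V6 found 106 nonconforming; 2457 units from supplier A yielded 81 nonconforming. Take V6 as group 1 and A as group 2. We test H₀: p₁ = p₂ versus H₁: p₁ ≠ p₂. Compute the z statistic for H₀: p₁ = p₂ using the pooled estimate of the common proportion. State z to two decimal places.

p̂₁ = 106/2155 = 0.0492, p̂₂ = 81/2457 = 0.0330.
Pooled p̂ = (106+81)/(2155+2457) = 187/4612 = 0.0405.
SE = √(p̂(1−p̂)(1/n₁+1/n₂)) = √(0.0405·0.9595·0.000871038) = √(3.38854e-05) = 0.0058.
z = (0.0492 − 0.0330)/0.0058 = 0.0162/0.0058 = 2.79.

z = 2.79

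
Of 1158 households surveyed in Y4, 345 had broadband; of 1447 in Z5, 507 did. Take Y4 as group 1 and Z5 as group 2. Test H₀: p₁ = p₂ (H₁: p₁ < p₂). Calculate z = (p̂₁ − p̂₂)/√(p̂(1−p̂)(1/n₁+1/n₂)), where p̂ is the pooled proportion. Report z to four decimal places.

p̂₁ = 345/1158 = 0.297927, p̂₂ = 507/1447 = 0.350380.
Pooled p̂ = (345+507)/(1158+1447) = 852/2605 = 0.327063.
SE = √(0.220093 × 0.00155464) = 0.018498.
z = (0.297927 − 0.350380)/0.018498 = -0.052453/0.018498 = -2.8356.

z = -2.8356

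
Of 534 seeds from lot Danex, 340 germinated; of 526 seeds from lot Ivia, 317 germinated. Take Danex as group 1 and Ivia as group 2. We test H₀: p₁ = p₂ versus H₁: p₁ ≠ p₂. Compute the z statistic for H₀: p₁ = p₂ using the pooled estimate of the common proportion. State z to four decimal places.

p̂₁ = 340/534 ≈ 0.6367041, p̂₂ = 317/526 ≈ 0.6026616.
Pooled p̂ = (340+317)/(534+526) = 657/1060 = 0.6198113.
SE = √(0.235645 × 0.0037738) = 0.0298208.
z = (0.6367041 − 0.6026616)/0.0298208 = 0.0340425/0.0298208 = 1.1416.

z = 1.1416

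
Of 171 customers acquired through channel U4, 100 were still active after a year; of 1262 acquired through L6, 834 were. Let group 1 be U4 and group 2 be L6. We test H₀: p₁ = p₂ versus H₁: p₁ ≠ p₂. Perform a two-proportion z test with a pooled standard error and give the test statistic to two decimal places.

z = -1.96

p̂₁ = 100/171 ≈ 0.5848, p̂₂ = 834/1262 ≈ 0.6609.
Pooled p̂ = (100+834)/(171+1262) = 934/1433 = 0.6518.
SE = √(p̂(1−p̂)(1/n₁+1/n₂)) = √(0.6518·0.3482·0.00664035) = √(0.00150711) = 0.0388.
z = (0.5848 − 0.6609)/0.0388 = -0.0761/0.0388 = -1.96.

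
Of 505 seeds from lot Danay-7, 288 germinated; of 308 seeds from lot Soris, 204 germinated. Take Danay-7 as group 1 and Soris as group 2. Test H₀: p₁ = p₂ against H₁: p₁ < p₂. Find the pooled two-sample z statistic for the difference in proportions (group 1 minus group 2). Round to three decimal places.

z = -2.604

p̂₁ = 288/505 = 0.57030, p̂₂ = 204/308 = 0.66234.
Pooled p̂ = (288+204)/(505+308) = 492/813 = 0.60517.
SE = √(0.23894 × 0.00522695) = 0.03534.
z = (0.57030 − 0.66234)/0.03534 = -0.09204/0.03534 = -2.604.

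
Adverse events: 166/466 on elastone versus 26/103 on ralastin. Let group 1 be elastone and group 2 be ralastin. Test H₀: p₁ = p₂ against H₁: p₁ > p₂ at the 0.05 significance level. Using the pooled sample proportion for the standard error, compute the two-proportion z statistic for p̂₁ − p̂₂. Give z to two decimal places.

z = 2.02

p̂₁ = 166/466 ≈ 0.3562, p̂₂ = 26/103 ≈ 0.2524.
Pooled p̂ = (166+26)/(466+103) = 192/569 = 0.3374.
SE = √(p̂(1−p̂)(1/n₁+1/n₂)) = √(0.3374·0.6626·0.0118547) = √(0.00265037) = 0.0515.
z = (0.3562 − 0.2524)/0.0515 = 0.1038/0.0515 = 2.02.
p-value = P(Z > 2.016) ≈ 0.0219, so at α = 0.05 we reject H₀.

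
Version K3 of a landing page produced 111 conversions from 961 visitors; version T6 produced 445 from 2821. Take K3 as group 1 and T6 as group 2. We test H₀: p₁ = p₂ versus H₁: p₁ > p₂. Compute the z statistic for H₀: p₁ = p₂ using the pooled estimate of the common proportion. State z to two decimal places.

p̂₁ = 111/961 = 0.11550, p̂₂ = 445/2821 = 0.15775.
Pooled p̂ = (111+445)/(961+2821) = 556/3782 = 0.14701.
SE = √(0.1254 × 0.00139507) = 0.01323.
z = (0.11550 − 0.15775)/0.01323 = -0.04225/0.01323 = -3.19.

z = -3.19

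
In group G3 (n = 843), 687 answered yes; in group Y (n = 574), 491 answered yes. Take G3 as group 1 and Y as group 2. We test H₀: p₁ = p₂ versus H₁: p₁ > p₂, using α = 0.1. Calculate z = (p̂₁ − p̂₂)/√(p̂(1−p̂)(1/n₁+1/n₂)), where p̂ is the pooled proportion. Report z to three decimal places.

z = -1.996

p̂₁ = 687/843 = 0.814947, p̂₂ = 491/574 = 0.855401.
Pooled p̂ = (687+491)/(843+574) = 1178/1417 = 0.831334.
SE = √(p̂(1−p̂)(1/n₁+1/n₂)) = √(0.831334·0.168666·0.0029284) = √(0.000410614) = 0.020264.
z = (0.814947 − 0.855401)/0.020264 = -0.040454/0.020264 = -1.996.
p-value = P(Z > -1.996) ≈ 0.9771. With α = 0.1, fail to reject H₀.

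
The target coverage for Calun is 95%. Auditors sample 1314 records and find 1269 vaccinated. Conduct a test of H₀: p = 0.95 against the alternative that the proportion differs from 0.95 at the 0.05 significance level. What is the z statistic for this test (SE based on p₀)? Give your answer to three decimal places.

p̂ = 1269/1314 = 0.965753.
SE = √(p₀(1−p₀)/n) = √(0.0475/1314) = 0.006012.
z = (0.965753 − 0.95)/0.006012 = 0.015753/0.006012 = 2.620.
Two-sided p-value ≈ 2·Φ(−2.620) = 0.0088; since p < α = 0.05, reject H₀.

z = 2.620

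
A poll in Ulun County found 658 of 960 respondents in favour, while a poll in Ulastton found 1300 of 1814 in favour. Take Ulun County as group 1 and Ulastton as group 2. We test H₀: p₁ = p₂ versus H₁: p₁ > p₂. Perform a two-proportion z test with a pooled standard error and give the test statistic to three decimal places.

z = -1.717

p̂₁ = 658/960 = 0.68542, p̂₂ = 1300/1814 = 0.71665.
Pooled p̂ = (658+1300)/(960+1814) = 1958/2774 = 0.70584.
SE = √(0.20763 × 0.00159293) = 0.01819.
z = (0.68542 − 0.71665)/0.01819 = -0.03123/0.01819 = -1.717.
p-value = P(Z > -1.717) ≈ 0.9570.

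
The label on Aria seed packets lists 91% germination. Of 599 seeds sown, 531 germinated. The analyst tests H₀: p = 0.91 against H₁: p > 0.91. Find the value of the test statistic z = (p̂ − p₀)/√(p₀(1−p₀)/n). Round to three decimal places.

z = -2.012

p̂ = 531/599 = 0.88648.
SE = √(p₀(1−p₀)/n) = √(0.0819/599) = 0.01169.
z = (0.88648 − 0.91)/0.01169 = -0.02352/0.01169 = -2.012.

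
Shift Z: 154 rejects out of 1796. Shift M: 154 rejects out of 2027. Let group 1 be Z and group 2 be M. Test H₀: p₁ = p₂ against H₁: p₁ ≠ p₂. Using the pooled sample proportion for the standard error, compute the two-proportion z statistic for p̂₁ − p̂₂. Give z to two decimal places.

p̂₁ = 154/1796 ≈ 0.08575, p̂₂ = 154/2027 ≈ 0.07597.
Pooled p̂ = (154+154)/(1796+2027) = 308/3823 = 0.08057.
SE = √(p̂(1−p̂)(1/n₁+1/n₂)) = √(0.08057·0.91943·0.00105013) = √(7.77878e-05) = 0.00882.
z = (0.08575 − 0.07597)/0.00882 = 0.00978/0.00882 = 1.11.
Two-sided p-value ≈ 2·Φ(−1.108) = 0.2679.

z = 1.11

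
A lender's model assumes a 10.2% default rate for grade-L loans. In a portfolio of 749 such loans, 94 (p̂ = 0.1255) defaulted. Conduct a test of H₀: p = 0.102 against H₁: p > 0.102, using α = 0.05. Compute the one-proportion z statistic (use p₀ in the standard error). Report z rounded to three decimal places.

p̂ = 94/749 ≈ 0.12550.
Standard error under H₀: √(0.102×0.898/749) = 0.01106.
z = (0.12550 − 0.102)/0.01106 = 0.02350/0.01106 = 2.125.
p-value = P(Z > 2.125) ≈ 0.0168; since p < α = 0.05, reject H₀.

z = 2.125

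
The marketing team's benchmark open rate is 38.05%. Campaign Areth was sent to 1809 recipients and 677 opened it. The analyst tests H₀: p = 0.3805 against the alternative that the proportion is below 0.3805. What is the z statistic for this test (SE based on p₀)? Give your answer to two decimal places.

p̂ = 677/1809 = 0.3742.
SE = √(p₀(1−p₀)/n) = √(0.23572/1809) = 0.0114.
z = (0.3742 − 0.3805)/0.0114 = -0.0063/0.0114 = -0.55.
p-value = P(Z < -0.548) ≈ 0.2917.

z = -0.55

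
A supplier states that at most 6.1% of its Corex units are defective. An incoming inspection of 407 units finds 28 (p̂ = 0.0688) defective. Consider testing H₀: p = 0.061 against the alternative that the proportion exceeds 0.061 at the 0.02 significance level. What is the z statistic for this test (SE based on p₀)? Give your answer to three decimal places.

p̂ = 28/407 = 0.068796.
SE = √(p₀(1−p₀)/n) = √(0.057279/407) = 0.011863.
z = (0.068796 − 0.061)/0.011863 = 0.007796/0.011863 = 0.657.
p-value = P(Z > 0.657) ≈ 0.2555; since p > α = 0.02, fail to reject H₀.

z = 0.657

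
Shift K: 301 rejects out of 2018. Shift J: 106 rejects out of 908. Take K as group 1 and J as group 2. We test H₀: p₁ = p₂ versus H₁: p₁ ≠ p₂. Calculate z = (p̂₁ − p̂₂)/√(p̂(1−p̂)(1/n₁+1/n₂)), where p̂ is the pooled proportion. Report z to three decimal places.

z = 2.344

p̂₁ = 301/2018 = 0.14916, p̂₂ = 106/908 = 0.11674.
Pooled p̂ = (301+106)/(2018+908) = 407/2926 = 0.13910.
SE = √(0.11975 × 0.00159686) = 0.01383.
z = (0.14916 − 0.11674)/0.01383 = 0.03242/0.01383 = 2.344.
Two-sided p-value ≈ 2·Φ(−2.344) = 0.0191.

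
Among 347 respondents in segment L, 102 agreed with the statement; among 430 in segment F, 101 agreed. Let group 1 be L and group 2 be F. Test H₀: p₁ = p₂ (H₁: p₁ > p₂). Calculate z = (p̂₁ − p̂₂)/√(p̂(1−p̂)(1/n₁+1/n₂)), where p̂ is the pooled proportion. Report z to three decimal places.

z = 1.863

p̂₁ = 102/347 ≈ 0.29395, p̂₂ = 101/430 ≈ 0.23488.
Pooled p̂ = (102+101)/(347+430) = 203/777 = 0.26126.
SE = √(0.193004 × 0.00520743) = 0.03170.
z = (0.29395 − 0.23488)/0.03170 = 0.05907/0.03170 = 1.863.
p-value = P(Z > 1.863) ≈ 0.0312.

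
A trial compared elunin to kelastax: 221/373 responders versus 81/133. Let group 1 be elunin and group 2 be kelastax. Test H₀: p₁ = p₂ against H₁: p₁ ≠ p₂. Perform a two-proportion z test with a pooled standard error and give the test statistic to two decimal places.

z = -0.33

p̂₁ = 221/373 = 0.5925, p̂₂ = 81/133 = 0.6090.
Pooled p̂ = (221+81)/(373+133) = 302/506 = 0.5968.
SE = √(0.240622 × 0.0101998) = 0.0495.
z = (0.5925 − 0.6090)/0.0495 = -0.0165/0.0495 = -0.33.
Two-sided p-value ≈ 2·Φ(−0.334) = 0.7386.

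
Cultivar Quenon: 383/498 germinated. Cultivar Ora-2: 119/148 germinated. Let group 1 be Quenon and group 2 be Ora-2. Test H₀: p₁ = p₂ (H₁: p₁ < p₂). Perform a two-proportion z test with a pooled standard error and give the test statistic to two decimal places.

p̂₁ = 383/498 = 0.7691, p̂₂ = 119/148 = 0.8041.
Pooled p̂ = (383+119)/(498+148) = 502/646 = 0.7771.
SE = √(p̂(1−p̂)(1/n₁+1/n₂)) = √(0.7771·0.2229·0.00876479) = √(0.00151825) = 0.0390.
z = (0.7691 − 0.8041)/0.0390 = -0.0350/0.0390 = -0.90.

z = -0.90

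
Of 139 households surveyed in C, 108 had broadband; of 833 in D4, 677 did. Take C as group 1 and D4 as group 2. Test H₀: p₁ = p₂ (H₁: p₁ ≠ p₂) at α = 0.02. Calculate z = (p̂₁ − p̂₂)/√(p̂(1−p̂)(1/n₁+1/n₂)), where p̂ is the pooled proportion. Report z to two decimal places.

z = -0.99

p̂₁ = 108/139 ≈ 0.7770, p̂₂ = 677/833 ≈ 0.8127.
Pooled p̂ = (108+677)/(139+833) = 785/972 = 0.8076.
SE = √(p̂(1−p̂)(1/n₁+1/n₂)) = √(0.8076·0.1924·0.00839472) = √(0.00130432) = 0.0361.
z = (0.7770 − 0.8127)/0.0361 = -0.0357/0.0361 = -0.99.
Two-sided p-value ≈ 2·Φ(−0.990) = 0.3223; since p > α = 0.02, fail to reject H₀.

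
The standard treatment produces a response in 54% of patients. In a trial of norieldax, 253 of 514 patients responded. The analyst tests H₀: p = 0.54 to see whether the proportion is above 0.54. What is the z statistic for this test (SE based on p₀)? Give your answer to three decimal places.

z = -2.174

p̂ = 253/514 = 0.49222.
SE = √(p₀(1−p₀)/n) = √(0.2484/514) = 0.02198.
z = (0.49222 − 0.54)/0.02198 = -0.04778/0.02198 = -2.174.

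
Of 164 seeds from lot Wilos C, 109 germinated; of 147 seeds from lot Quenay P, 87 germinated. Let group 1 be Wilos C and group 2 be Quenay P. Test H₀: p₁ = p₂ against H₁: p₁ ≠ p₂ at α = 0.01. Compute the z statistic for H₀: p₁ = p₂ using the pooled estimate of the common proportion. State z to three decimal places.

p̂₁ = 109/164 ≈ 0.66463, p̂₂ = 87/147 ≈ 0.59184.
Pooled p̂ = (109+87)/(164+147) = 196/311 = 0.63023.
SE = √(0.233041 × 0.0129003) = 0.05483.
z = (0.66463 − 0.59184)/0.05483 = 0.07279/0.05483 = 1.328.
p-value = 2·P(Z > 1.328) ≈ 0.1843; since p > α = 0.01, fail to reject H₀.

z = 1.328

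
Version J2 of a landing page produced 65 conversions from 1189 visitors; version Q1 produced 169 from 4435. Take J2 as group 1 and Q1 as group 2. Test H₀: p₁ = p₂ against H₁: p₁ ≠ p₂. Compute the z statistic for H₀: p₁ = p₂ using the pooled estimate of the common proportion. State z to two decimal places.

p̂₁ = 65/1189 = 0.05467, p̂₂ = 169/4435 = 0.03811.
Pooled p̂ = (65+169)/(1189+4435) = 234/5624 = 0.04161.
SE = √(p̂(1−p̂)(1/n₁+1/n₂)) = √(0.04161·0.95839·0.00106652) = √(4.25289e-05) = 0.00652.
z = (0.05467 − 0.03811)/0.00652 = 0.01656/0.00652 = 2.54.
p-value = 2·P(Z > 2.540) ≈ 0.0111.

z = 2.54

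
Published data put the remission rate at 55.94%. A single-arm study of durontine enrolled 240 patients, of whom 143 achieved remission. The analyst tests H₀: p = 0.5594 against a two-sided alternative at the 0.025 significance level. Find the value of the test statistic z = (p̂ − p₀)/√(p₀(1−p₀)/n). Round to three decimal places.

z = 1.137

p̂ = 143/240 = 0.59583.
Standard error under H₀: √(0.5594×0.4406/240) = 0.03205.
z = (0.59583 − 0.5594)/0.03205 = 0.03643/0.03205 = 1.137.
p-value = 2·P(Z > 1.137) ≈ 0.2556, so at α = 0.025 we fail to reject H₀.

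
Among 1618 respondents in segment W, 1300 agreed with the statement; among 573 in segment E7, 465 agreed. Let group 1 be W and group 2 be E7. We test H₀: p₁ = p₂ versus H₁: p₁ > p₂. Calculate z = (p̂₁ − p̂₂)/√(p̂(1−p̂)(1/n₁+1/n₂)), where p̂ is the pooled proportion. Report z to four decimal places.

z = -0.4188

p̂₁ = 1300/1618 = 0.803461, p̂₂ = 465/573 = 0.811518.
Pooled p̂ = (1300+465)/(1618+573) = 1765/2191 = 0.805568.
SE = √(0.156628 × 0.00236325) = 0.019239.
z = (0.803461 − 0.811518)/0.019239 = -0.008057/0.019239 = -0.4188.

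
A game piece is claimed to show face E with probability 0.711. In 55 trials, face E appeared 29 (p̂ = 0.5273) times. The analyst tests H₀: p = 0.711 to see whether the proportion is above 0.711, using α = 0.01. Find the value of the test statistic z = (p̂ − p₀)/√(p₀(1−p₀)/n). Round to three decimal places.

p̂ = 29/55 ≈ 0.52727.
SE = √(p₀(1−p₀)/n) = √(0.20548/55) = 0.06112.
z = (0.52727 − 0.711)/0.06112 = -0.18373/0.06112 = -3.006.
p-value = P(Z > -3.006) ≈ 0.9987; since p > α = 0.01, fail to reject H₀.

z = -3.006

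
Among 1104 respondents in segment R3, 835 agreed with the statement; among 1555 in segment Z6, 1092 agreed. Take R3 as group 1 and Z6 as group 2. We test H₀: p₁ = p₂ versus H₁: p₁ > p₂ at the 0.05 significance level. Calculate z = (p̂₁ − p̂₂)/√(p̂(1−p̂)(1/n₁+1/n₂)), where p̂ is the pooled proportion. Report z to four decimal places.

z = 3.0770

p̂₁ = 835/1104 ≈ 0.756341, p̂₂ = 1092/1555 ≈ 0.702251.
Pooled p̂ = (835+1092)/(1104+1555) = 1927/2659 = 0.724709.
SE = √(p̂(1−p̂)(1/n₁+1/n₂)) = √(0.724709·0.275291·0.00154888) = √(0.000309012) = 0.017579.
z = (0.756341 − 0.702251)/0.017579 = 0.054090/0.017579 = 3.0770.
p-value = P(Z > 3.077) ≈ 0.0010. With α = 0.05, reject H₀.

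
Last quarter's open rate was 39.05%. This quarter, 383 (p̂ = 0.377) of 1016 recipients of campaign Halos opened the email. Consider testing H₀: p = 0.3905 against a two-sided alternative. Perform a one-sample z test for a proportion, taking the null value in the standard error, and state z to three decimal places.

p̂ = 383/1016 = 0.37697.
Standard error under H₀: √(0.3905×0.6095/1016) = 0.01531.
z = (0.37697 − 0.3905)/0.01531 = -0.01353/0.01531 = -0.884.

z = -0.884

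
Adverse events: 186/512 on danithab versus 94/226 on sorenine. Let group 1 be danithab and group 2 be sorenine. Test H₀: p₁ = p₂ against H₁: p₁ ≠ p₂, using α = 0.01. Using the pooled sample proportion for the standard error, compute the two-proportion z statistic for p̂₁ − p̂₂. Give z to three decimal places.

z = -1.359

p̂₁ = 186/512 = 0.36328, p̂₂ = 94/226 = 0.41593.
Pooled p̂ = (186+94)/(512+226) = 280/738 = 0.37940.
SE = √(0.235457 × 0.0063779) = 0.03875.
z = (0.36328 − 0.41593)/0.03875 = -0.05265/0.03875 = -1.359.
p-value = 2·P(Z > 1.359) ≈ 0.1743; since p > α = 0.01, fail to reject H₀.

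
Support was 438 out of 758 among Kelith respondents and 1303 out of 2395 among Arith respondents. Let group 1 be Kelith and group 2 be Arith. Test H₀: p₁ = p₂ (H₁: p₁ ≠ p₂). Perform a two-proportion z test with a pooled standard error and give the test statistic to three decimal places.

p̂₁ = 438/758 ≈ 0.577836, p̂₂ = 1303/2395 ≈ 0.544050.
Pooled p̂ = (438+1303)/(758+2395) = 1741/3153 = 0.552173.
SE = √(0.247278 × 0.0017368) = 0.020724.
z = (0.577836 − 0.544050)/0.020724 = 0.033786/0.020724 = 1.630.
Two-sided p-value ≈ 2·Φ(−1.630) = 0.1030.

z = 1.630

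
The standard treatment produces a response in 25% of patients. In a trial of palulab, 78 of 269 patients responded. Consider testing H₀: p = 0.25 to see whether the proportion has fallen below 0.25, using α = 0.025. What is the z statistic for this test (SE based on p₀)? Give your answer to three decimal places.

z = 1.514

p̂ = 78/269 ≈ 0.28996.
Under H₀, SE = √(0.25·0.75/269) = √(0.000697026) = 0.02640.
z = (0.28996 − 0.25)/0.02640 = 0.03996/0.02640 = 1.514.
p-value = P(Z < 1.514) ≈ 0.9349, so at α = 0.025 we fail to reject H₀.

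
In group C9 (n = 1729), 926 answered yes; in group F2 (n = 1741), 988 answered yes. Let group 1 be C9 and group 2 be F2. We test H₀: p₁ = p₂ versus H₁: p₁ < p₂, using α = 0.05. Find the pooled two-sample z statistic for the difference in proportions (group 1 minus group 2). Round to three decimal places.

p̂₁ = 926/1729 = 0.53557, p̂₂ = 988/1741 = 0.56749.
Pooled p̂ = (926+988)/(1729+1741) = 1914/3470 = 0.55159.
SE = √(0.247339 × 0.00115275) = 0.01689.
z = (0.53557 − 0.56749)/0.01689 = -0.03192/0.01689 = -1.890.
p-value = P(Z < -1.890) ≈ 0.0294, so at α = 0.05 we reject H₀.

z = -1.890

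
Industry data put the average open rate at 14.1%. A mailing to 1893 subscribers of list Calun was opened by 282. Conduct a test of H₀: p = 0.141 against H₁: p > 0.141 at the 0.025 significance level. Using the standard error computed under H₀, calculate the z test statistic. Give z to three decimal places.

z = 0.996

p̂ = 282/1893 ≈ 0.14897.
SE = √(p₀(1−p₀)/n) = √(0.12112/1893) = 0.00800.
z = (0.14897 − 0.141)/0.00800 = 0.00797/0.00800 = 0.996.
p-value = P(Z > 0.996) ≈ 0.1595. With α = 0.025, fail to reject H₀.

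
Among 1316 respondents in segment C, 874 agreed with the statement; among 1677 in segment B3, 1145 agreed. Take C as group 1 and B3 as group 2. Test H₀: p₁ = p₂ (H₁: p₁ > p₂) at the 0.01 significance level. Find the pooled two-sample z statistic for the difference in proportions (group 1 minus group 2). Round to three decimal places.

p̂₁ = 874/1316 = 0.664134, p̂₂ = 1145/1677 = 0.682767.
Pooled p̂ = (874+1145)/(1316+1677) = 2019/2993 = 0.674574.
SE = √(0.219524 × 0.00135618) = 0.017254.
z = (0.664134 − 0.682767)/0.017254 = -0.018633/0.017254 = -1.080.
p-value = P(Z > -1.080) ≈ 0.8599. With α = 0.01, fail to reject H₀.

z = -1.080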